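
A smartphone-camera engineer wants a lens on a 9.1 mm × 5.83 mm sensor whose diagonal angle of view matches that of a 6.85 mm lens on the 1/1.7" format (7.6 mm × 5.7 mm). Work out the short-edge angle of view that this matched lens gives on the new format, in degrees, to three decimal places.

Sensor diagonal = √(7.6² + 5.7²) = √90.2500 ≈ 9.5000 mm.
Sensor diagonal = √(9.1² + 5.83²) = √116.7989 ≈ 10.8074 mm.
Equal diagonal AOV ⇒ f₂ = f₁ · 10.8074/9.5000 = 6.85 × 1.13762 ≈ 7.7927 mm.
Short-edge AOV on the new format = 2·arctan(5.83 / (2 × 7.7927)) = 2·arctan(0.37407) ≈ 41.0186°.

41.019°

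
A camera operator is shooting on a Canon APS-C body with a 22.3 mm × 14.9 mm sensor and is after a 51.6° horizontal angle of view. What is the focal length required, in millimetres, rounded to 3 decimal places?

From α = 2·arctan(w/2f) we get f = w / (2·tan(α/2)).
With w = 22.3 mm and α/2 = 25.8°, tan(α/2) ≈ 0.48342, so f ≈ 22.3 / 0.96684 ≈ 23.0649 mm.

23.065 mm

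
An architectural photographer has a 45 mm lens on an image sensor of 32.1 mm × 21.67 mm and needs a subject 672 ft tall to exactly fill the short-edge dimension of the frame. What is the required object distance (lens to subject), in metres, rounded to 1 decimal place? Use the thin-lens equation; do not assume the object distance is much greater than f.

425.4 m

W: 672 ft × 304.8 mm/ft = 204825.59 mm.
Magnification m = h/W = dᵢ/dₒ; combined with 1/f = 1/dₒ + 1/dᵢ this gives dₒ = f·(1 + W/h).
dₒ = 45 mm × (1 + 204826/21.67) = 45 × 9453.0348 ≈ 425386.565 mm = 425.387 m.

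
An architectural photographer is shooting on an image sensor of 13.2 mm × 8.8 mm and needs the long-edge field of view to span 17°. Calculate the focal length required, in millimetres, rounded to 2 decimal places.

44.16 mm

From α = 2·arctan(w/2f) we get f = w / (2·tan(α/2)).
With w = 13.2 mm and α/2 = 8.5°, tan(α/2) ≈ 0.14945, so f ≈ 13.2 / 0.29890 ≈ 44.1616 mm.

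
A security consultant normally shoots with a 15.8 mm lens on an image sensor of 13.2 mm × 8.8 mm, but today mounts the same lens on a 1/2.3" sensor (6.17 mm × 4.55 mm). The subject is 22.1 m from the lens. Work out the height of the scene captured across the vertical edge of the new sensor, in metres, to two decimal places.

The focal length stays 15.8 mm; the relevant sensor dimension is now h = 4.55 mm. Object distance dₒ = 22.1 m = 22100 mm.
Thin-lens field height W = h·(dₒ − f)/f = 4.55 × (22100 − 15.8)/15.8 ≈ 6359.691 mm = 6.35969 m.

6.36 m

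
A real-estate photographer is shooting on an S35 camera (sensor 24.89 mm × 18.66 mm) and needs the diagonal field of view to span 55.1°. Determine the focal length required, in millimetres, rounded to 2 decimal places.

29.82 mm

Sensor diagonal = √(24.89² + 18.66²) = √967.7077 ≈ 31.1080 mm.
From α = 2·arctan(d/2f) we get f = d / (2·tan(α/2)).
With d = 31.1080 mm and α/2 = 27.55°, tan(α/2) ≈ 0.52168, so f ≈ 31.1080 / 1.04335 ≈ 29.8154 mm.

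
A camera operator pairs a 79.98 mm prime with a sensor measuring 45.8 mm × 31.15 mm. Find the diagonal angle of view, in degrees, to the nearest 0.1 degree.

38.2°

Sensor diagonal = √(45.8² + 31.15²) = √3067.9625 ≈ 55.3892 mm.
Angle of view α = 2·arctan(d/2f) with d = 55.3892 mm and f = 79.98 mm.
d/2f = 0.34627; arctan(0.34627) ≈ 19.0994°, so α ≈ 38.1988°.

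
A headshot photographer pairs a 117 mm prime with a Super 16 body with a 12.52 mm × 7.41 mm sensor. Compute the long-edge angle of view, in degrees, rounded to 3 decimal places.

Angle of view α = 2·arctan(w/2f) with w = 12.52 mm and f = 117 mm.
w/2f = 0.05350; arctan(0.05350) ≈ 3.0626°, so α ≈ 6.1253°.

6.125°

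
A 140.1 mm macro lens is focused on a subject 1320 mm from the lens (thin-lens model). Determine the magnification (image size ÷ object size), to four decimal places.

Thin lens: 1/f = 1/dₒ + 1/dᵢ → 1/dᵢ = 1/140.1 − 1/1320 = 0.0063802 mm⁻¹, so dᵢ ≈ 156.7353 mm.
Magnification m = dᵢ/dₒ = 156.7353/1320 ≈ 0.11874.

0.1187×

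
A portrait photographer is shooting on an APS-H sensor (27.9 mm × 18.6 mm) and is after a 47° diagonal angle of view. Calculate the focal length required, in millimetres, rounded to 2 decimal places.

Sensor diagonal = √(27.9² + 18.6²) = √1124.3700 ≈ 33.5316 mm.
From α = 2·arctan(d/2f) we get f = d / (2·tan(α/2)).
With d = 33.5316 mm and α/2 = 23.5°, tan(α/2) ≈ 0.43481, so f ≈ 33.5316 / 0.86962 ≈ 38.5587 mm.

38.56 mm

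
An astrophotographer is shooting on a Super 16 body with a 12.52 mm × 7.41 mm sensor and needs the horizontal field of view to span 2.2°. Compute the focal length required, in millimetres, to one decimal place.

From α = 2·arctan(w/2f) we get f = w / (2·tan(α/2)).
With w = 12.52 mm and α/2 = 1.1°, tan(α/2) ≈ 0.01920, so f ≈ 12.52 / 0.03840 ≈ 326.0250 mm.

326.0 mm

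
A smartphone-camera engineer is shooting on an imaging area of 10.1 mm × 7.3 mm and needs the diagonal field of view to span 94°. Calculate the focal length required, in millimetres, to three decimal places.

Sensor diagonal = √(10.1² + 7.3²) = √155.3000 ≈ 12.4619 mm.
From α = 2·arctan(d/2f) we get f = d / (2·tan(α/2)).
With d = 12.4619 mm and α/2 = 47°, tan(α/2) ≈ 1.07237, so f ≈ 12.4619 / 2.14474 ≈ 5.8105 mm.

5.810 mm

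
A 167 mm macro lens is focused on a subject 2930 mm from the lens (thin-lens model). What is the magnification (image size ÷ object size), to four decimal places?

0.0604×

Thin lens: 1/f = 1/dₒ + 1/dᵢ → 1/dᵢ = 1/167 − 1/2930 = 0.0056467 mm⁻¹, so dᵢ ≈ 177.0937 mm.
Magnification m = dᵢ/dₒ = 177.0937/2930 ≈ 0.06044.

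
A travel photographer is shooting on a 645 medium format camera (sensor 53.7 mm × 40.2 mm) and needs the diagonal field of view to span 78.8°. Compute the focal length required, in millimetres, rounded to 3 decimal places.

Sensor diagonal = √(53.7² + 40.2²) = √4499.7300 ≈ 67.0800 mm.
From α = 2·arctan(d/2f) we get f = d / (2·tan(α/2)).
With d = 67.0800 mm and α/2 = 39.4°, tan(α/2) ≈ 0.82141, so f ≈ 67.0800 / 1.64282 ≈ 40.8323 mm.

40.832 mm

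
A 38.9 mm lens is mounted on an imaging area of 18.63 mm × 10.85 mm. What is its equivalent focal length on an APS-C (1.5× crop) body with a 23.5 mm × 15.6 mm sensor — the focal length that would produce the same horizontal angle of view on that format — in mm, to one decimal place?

49.1 mm

Equal angle of view means equal width/f ratio, so f₂ = f₁ · (width₂/width₁) = 38.9 × 23.5/18.63.
f₂ = 38.9 × 1.26141 ≈ 49.069 mm.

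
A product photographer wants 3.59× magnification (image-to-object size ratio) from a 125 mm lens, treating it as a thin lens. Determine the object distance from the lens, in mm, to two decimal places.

159.82 mm

With m = dᵢ/dₒ and 1/f = 1/dₒ + 1/dᵢ, substituting dᵢ = m·dₒ gives 1/f = (1 + 1/m)/dₒ, hence dₒ = f·(1 + 1/m).
dₒ = 125 × (1 + 1/3.59) = 125 × 1.27855 ≈ 159.819 mm.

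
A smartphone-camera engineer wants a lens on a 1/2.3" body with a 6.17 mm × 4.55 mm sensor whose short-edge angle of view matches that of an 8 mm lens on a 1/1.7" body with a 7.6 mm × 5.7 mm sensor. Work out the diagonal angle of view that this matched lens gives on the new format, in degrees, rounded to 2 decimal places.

Equal short-edge AOV ⇒ f₂ = f₁ · 4.55/5.7 = 8 × 0.79825 ≈ 6.3860 mm.
Sensor diagonal = √(6.17² + 4.55²) = √58.7714 ≈ 7.6663 mm.
Diagonal AOV on the new format = 2·arctan(7.6663 / (2 × 6.3860)) = 2·arctan(0.60024) ≈ 61.9479°.

61.95°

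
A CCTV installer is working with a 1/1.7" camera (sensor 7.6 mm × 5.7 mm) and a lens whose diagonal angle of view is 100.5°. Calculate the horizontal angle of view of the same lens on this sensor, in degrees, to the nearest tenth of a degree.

87.8°

Sensor diagonal = √(7.6² + 5.7²) = √90.2500 ≈ 9.5000 mm.
From the diagonal AOV: f = 9.5000 / (2·tan(50.25°)) = 9.5000 / 2.40474 ≈ 3.9505 mm.
Horizontal AOV = 2·arctan(7.6 / (2 × 3.9505)) = 2·arctan(0.96190) ≈ 87.7746°.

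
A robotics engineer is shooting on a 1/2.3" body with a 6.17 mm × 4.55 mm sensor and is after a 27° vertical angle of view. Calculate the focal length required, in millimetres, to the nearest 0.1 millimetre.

From α = 2·arctan(h/2f) we get f = h / (2·tan(α/2)).
With h = 4.55 mm and α/2 = 13.5°, tan(α/2) ≈ 0.24008, so f ≈ 4.55 / 0.48016 ≈ 9.4761 mm.

9.5 mm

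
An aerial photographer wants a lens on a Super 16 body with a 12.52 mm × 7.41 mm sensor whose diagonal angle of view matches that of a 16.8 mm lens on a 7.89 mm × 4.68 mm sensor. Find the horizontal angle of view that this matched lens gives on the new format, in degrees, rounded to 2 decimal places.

Sensor diagonal = √(7.89² + 4.68²) = √84.1545 ≈ 9.1736 mm.
Sensor diagonal = √(12.52² + 7.41²) = √211.6585 ≈ 14.5485 mm.
Equal diagonal AOV ⇒ f₂ = f₁ · 14.5485/9.1736 = 16.8 × 1.58591 ≈ 26.6433 mm.
Horizontal AOV on the new format = 2·arctan(12.52 / (2 × 26.6433)) = 2·arctan(0.23496) ≈ 26.4443°.

26.44°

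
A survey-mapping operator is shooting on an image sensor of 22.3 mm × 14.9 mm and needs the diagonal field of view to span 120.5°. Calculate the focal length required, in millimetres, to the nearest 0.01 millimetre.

Sensor diagonal = √(22.3² + 14.9²) = √719.3000 ≈ 26.8198 mm.
From α = 2·arctan(d/2f) we get f = d / (2·tan(α/2)).
With d = 26.8198 mm and α/2 = 60.25°, tan(α/2) ≈ 1.74964, so f ≈ 26.8198 / 3.49927 ≈ 7.6644 mm.

7.66 mm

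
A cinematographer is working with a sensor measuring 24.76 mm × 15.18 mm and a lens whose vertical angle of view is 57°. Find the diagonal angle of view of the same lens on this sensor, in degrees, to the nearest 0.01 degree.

From the vertical AOV: f = 15.18 / (2·tan(28.5°)) = 15.18 / 1.08591 ≈ 13.9790 mm.
Sensor diagonal = √(24.76² + 15.18²) = √843.4900 ≈ 29.0429 mm.
Diagonal AOV = 2·arctan(29.0429 / (2 × 13.9790)) = 2·arctan(1.03880) ≈ 92.1806°.

92.18°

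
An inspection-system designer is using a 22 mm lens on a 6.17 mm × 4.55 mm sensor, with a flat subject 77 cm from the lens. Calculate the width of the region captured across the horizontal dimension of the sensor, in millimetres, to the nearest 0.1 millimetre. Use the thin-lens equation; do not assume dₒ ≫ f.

209.8 mm

dₒ: 77 cm = 770 mm.
Similar triangles through the lens centre give W/dₒ = w/dᵢ; with 1/f = 1/dₒ + 1/dᵢ this gives W = w·(dₒ − f)/f.
W = 6.17 mm × (770 − 22) / 22 = 6.17 × 34.0000 ≈ 209.780 mm.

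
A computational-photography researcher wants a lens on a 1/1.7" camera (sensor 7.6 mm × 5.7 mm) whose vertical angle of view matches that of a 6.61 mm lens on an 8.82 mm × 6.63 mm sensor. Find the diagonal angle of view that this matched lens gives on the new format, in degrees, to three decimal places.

Equal vertical AOV ⇒ f₂ = f₁ · 5.7/6.63 = 6.61 × 0.85973 ≈ 5.6828 mm.
Sensor diagonal = √(7.6² + 5.7²) = √90.2500 ≈ 9.5000 mm.
Diagonal AOV on the new format = 2·arctan(9.5000 / (2 × 5.6828)) = 2·arctan(0.83585) ≈ 79.7814°.

79.781°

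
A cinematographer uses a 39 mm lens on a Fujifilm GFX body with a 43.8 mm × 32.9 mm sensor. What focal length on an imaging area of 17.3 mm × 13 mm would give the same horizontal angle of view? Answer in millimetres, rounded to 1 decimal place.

15.4 mm

Equal angle of view means equal width/f ratio, so f₂ = f₁ · (width₂/width₁) = 39 × 17.3/43.8.
f₂ = 39 × 0.39498 ≈ 15.404 mm.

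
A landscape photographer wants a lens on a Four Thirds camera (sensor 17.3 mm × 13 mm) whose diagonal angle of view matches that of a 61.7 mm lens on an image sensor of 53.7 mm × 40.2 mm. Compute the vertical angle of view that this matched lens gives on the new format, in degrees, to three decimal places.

Sensor diagonal = √(53.7² + 40.2²) = √4499.7300 ≈ 67.0800 mm.
Sensor diagonal = √(17.3² + 13²) = √468.2900 ≈ 21.6400 mm.
Equal diagonal AOV ⇒ f₂ = f₁ · 21.6400/67.0800 = 61.7 × 0.32260 ≈ 19.9044 mm.
Vertical AOV on the new format = 2·arctan(13 / (2 × 19.9044)) = 2·arctan(0.32656) ≈ 36.1700°.

36.170°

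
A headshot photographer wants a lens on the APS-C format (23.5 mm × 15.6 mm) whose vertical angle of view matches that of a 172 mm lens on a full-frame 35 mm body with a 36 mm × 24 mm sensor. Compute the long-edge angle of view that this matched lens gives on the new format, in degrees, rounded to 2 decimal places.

12.00°

Equal vertical AOV ⇒ f₂ = f₁ · 15.6/24 = 172 × 0.65000 ≈ 111.8000 mm.
Long-edge AOV on the new format = 2·arctan(23.5 / (2 × 111.8000)) = 2·arctan(0.10510) ≈ 11.9993°.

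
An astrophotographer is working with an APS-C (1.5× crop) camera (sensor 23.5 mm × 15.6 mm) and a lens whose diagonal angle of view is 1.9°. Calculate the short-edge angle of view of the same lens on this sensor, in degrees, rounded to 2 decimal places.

Sensor diagonal = √(23.5² + 15.6²) = √795.6100 ≈ 28.2066 mm.
From the diagonal AOV: f = 28.2066 / (2·tan(0.95°)) = 28.2066 / 0.03316 ≈ 850.5098 mm.
Short-edge AOV = 2·arctan(15.6 / (2 × 850.5098)) = 2·arctan(0.00917) ≈ 1.0509°.

1.05°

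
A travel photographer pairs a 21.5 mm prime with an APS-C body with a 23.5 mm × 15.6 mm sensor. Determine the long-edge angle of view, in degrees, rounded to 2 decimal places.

57.31°

Angle of view α = 2·arctan(w/2f) with w = 23.5 mm and f = 21.5 mm.
w/2f = 0.54651; arctan(0.54651) ≈ 28.6571°, so α ≈ 57.3142°.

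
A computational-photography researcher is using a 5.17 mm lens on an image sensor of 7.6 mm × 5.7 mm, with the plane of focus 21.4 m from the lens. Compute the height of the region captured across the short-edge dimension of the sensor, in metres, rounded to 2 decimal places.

23.59 m

dₒ: 21.4 m = 21400 mm.
Similar triangles through the lens centre give W/dₒ = h/dᵢ; with 1/f = 1/dₒ + 1/dᵢ this gives W = h·(dₒ − f)/f.
W = 5.7 mm × (21400 − 5.17) / 5.17 = 5.7 × 4138.2650 ≈ 23588.110 mm = 23.5881 m.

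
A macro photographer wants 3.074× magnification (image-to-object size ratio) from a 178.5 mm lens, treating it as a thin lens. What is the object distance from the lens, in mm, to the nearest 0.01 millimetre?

236.57 mm

With m = dᵢ/dₒ and 1/f = 1/dₒ + 1/dᵢ, substituting dᵢ = m·dₒ gives 1/f = (1 + 1/m)/dₒ, hence dₒ = f·(1 + 1/m).
dₒ = 178.5 × (1 + 1/3.074) = 178.5 × 1.32531 ≈ 236.568 mm.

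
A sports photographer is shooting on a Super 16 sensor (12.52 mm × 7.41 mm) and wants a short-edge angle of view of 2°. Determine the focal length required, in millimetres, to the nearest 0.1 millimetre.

From α = 2·arctan(h/2f) we get f = h / (2·tan(α/2)).
With h = 7.41 mm and α/2 = 1°, tan(α/2) ≈ 0.01746, so f ≈ 7.41 / 0.03491 ≈ 212.2593 mm.

212.3 mm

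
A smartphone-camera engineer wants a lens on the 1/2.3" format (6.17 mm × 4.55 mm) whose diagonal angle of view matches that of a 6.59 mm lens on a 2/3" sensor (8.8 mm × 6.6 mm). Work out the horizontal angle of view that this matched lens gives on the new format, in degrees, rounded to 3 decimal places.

Sensor diagonal = √(8.8² + 6.6²) = √121.0000 ≈ 11.0000 mm.
Sensor diagonal = √(6.17² + 4.55²) = √58.7714 ≈ 7.6663 mm.
Equal diagonal AOV ⇒ f₂ = f₁ · 7.6663/11.0000 = 6.59 × 0.69693 ≈ 4.5928 mm.
Horizontal AOV on the new format = 2·arctan(6.17 / (2 × 4.5928)) = 2·arctan(0.67171) ≈ 67.7790°.

67.779°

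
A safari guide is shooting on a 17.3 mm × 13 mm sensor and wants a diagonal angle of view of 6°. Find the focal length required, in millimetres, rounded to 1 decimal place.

206.5 mm

Sensor diagonal = √(17.3² + 13²) = √468.2900 ≈ 21.6400 mm.
From α = 2·arctan(d/2f) we get f = d / (2·tan(α/2)).
With d = 21.6400 mm and α/2 = 3°, tan(α/2) ≈ 0.05241, so f ≈ 21.6400 / 0.10482 ≈ 206.4580 mm.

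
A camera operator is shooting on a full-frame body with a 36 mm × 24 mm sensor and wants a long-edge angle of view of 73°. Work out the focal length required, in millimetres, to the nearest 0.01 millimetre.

From α = 2·arctan(w/2f) we get f = w / (2·tan(α/2)).
With w = 36 mm and α/2 = 36.5°, tan(α/2) ≈ 0.73996, so f ≈ 36 / 1.47992 ≈ 24.3256 mm.

24.33 mm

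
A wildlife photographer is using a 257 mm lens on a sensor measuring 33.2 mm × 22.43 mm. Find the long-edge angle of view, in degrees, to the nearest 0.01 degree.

Angle of view α = 2·arctan(w/2f) with w = 33.2 mm and f = 257 mm.
w/2f = 0.06459; arctan(0.06459) ≈ 3.6957°, so α ≈ 7.3914°.

7.39°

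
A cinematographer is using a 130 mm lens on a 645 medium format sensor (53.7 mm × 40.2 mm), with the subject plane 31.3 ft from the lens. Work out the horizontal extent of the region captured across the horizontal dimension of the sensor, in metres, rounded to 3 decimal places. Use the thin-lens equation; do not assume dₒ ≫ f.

dₒ: 31.3 ft × 304.8 mm/ft = 9540.24 mm.
Similar triangles through the lens centre give W/dₒ = w/dᵢ; with 1/f = 1/dₒ + 1/dᵢ this gives W = w·(dₒ − f)/f.
W = 53.7 mm × (9540.24 − 130) / 130 = 53.7 × 72.3865 ≈ 3887.153 mm = 3.88715 m.

3.887 m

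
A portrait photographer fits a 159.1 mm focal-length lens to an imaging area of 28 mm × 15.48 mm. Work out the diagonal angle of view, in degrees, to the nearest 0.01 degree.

Sensor diagonal = √(28² + 15.48²) = √1023.6304 ≈ 31.9942 mm.
Angle of view α = 2·arctan(d/2f) with d = 31.9942 mm and f = 159.1 mm.
d/2f = 0.10055; arctan(0.10055) ≈ 5.7417°, so α ≈ 11.4833°.

11.48°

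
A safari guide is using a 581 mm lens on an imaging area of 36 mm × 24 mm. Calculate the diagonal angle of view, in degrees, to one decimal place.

Sensor diagonal = √(36² + 24²) = √1872.0000 ≈ 43.2666 mm.
Angle of view α = 2·arctan(d/2f) with d = 43.2666 mm and f = 581 mm.
d/2f = 0.03723; arctan(0.03723) ≈ 2.1324°, so α ≈ 4.2648°.

4.3°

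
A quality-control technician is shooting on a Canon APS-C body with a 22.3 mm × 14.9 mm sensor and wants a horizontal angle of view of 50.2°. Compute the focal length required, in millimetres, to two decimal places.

From α = 2·arctan(w/2f) we get f = w / (2·tan(α/2)).
With w = 22.3 mm and α/2 = 25.1°, tan(α/2) ≈ 0.46843, so f ≈ 22.3 / 0.93687 ≈ 23.8027 mm.

23.80 mm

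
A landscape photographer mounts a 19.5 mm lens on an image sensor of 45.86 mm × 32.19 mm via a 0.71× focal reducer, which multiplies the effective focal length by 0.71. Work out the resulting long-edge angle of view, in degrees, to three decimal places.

Effective focal length f = 19.5 × 0.71 = 13.845 mm.
α = 2·arctan(45.86 / (2 × 13.845)) = 2·arctan(1.65619) ≈ 117.7533°.

117.753°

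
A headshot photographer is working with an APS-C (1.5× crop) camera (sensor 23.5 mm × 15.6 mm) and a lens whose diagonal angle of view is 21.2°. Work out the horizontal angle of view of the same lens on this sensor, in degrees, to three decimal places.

17.724°

Sensor diagonal = √(23.5² + 15.6²) = √795.6100 ≈ 28.2066 mm.
From the diagonal AOV: f = 28.2066 / (2·tan(10.6°)) = 28.2066 / 0.37429 ≈ 75.3602 mm.
Horizontal AOV = 2·arctan(23.5 / (2 × 75.3602)) = 2·arctan(0.15592) ≈ 17.7242°.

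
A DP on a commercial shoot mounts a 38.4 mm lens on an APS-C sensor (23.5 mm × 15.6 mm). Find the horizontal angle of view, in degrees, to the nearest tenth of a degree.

34.0°

Angle of view α = 2·arctan(w/2f) with w = 23.5 mm and f = 38.4 mm.
w/2f = 0.30599; arctan(0.30599) ≈ 17.0136°, so α ≈ 34.0271°.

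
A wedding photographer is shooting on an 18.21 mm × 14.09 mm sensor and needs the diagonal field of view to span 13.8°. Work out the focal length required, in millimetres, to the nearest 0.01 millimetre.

Sensor diagonal = √(18.21² + 14.09²) = √530.1322 ≈ 23.0246 mm.
From α = 2·arctan(d/2f) we get f = d / (2·tan(α/2)).
With d = 23.0246 mm and α/2 = 6.9°, tan(α/2) ≈ 0.12101, so f ≈ 23.0246 / 0.24203 ≈ 95.1325 mm.

95.13 mm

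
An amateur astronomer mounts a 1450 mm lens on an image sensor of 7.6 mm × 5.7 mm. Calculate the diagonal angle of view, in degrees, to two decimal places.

Sensor diagonal = √(7.6² + 5.7²) = √90.2500 ≈ 9.5000 mm.
Angle of view α = 2·arctan(d/2f) with d = 9.5000 mm and f = 1450 mm.
d/2f = 0.00328; arctan(0.00328) ≈ 0.1877°, so α ≈ 0.3754°.

0.38°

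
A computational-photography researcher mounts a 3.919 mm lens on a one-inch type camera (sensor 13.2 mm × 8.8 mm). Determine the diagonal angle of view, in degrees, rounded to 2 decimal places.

Sensor diagonal = √(13.2² + 8.8²) = √251.6800 ≈ 15.8644 mm.
Angle of view α = 2·arctan(d/2f) with d = 15.8644 mm and f = 3.919 mm.
d/2f = 2.02404; arctan(2.02404) ≈ 63.7078°, so α ≈ 127.4156°.

127.42°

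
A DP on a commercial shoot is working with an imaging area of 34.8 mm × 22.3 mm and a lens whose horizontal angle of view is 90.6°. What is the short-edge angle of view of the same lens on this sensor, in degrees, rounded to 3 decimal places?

From the horizontal AOV: f = 34.8 / (2·tan(45.3°)) = 34.8 / 2.02105 ≈ 17.2187 mm.
Short-edge AOV = 2·arctan(22.3 / (2 × 17.2187)) = 2·arctan(0.64755) ≈ 65.8502°.

65.850°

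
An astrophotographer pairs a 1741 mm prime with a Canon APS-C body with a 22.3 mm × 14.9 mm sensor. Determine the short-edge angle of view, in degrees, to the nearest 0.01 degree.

Angle of view α = 2·arctan(h/2f) with h = 14.9 mm and f = 1741 mm.
h/2f = 0.00428; arctan(0.00428) ≈ 0.2452°, so α ≈ 0.4904°.

0.49°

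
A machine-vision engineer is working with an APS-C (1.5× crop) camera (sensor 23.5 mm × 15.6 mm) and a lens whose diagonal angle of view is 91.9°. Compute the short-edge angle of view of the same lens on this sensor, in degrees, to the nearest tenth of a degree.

Sensor diagonal = √(23.5² + 15.6²) = √795.6100 ≈ 28.2066 mm.
From the diagonal AOV: f = 28.2066 / (2·tan(45.95°)) = 28.2066 / 2.06745 ≈ 13.6432 mm.
Short-edge AOV = 2·arctan(15.6 / (2 × 13.6432)) = 2·arctan(0.57171) ≈ 59.5144°.

59.5°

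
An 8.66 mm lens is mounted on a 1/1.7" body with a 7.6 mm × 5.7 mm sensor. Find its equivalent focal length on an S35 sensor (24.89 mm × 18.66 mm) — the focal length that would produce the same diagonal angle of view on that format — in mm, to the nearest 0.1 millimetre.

28.4 mm

Sensor diagonal = √(7.6² + 5.7²) = √90.2500 ≈ 9.5000 mm.
Sensor diagonal = √(24.89² + 18.66²) = √967.7077 ≈ 31.1080 mm.
Equal angle of view means equal diagonal/f ratio, so f₂ = f₁ · (diagonal₂/diagonal₁) = 8.66 × 31.1080/9.5000.
f₂ = 8.66 × 3.27453 ≈ 28.357 mm.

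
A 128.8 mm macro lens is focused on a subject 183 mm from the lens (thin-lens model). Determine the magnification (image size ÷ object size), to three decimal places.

2.376×

Thin lens: 1/f = 1/dₒ + 1/dᵢ → 1/dᵢ = 1/128.8 − 1/183 = 0.0022995 mm⁻¹, so dᵢ ≈ 434.8782 mm.
Magnification m = dᵢ/dₒ = 434.8782/183 ≈ 2.37638.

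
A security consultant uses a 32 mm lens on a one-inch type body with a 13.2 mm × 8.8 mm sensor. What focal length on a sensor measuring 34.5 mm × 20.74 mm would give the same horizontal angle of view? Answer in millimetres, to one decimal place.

83.6 mm

Equal angle of view means equal width/f ratio, so f₂ = f₁ · (width₂/width₁) = 32 × 34.5/13.2.
f₂ = 32 × 2.61364 ≈ 83.636 mm.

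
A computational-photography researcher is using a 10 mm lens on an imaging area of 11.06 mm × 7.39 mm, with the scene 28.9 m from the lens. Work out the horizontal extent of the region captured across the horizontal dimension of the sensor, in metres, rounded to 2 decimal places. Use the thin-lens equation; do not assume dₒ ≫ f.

dₒ: 28.9 m = 28900 mm.
Similar triangles through the lens centre give W/dₒ = w/dᵢ; with 1/f = 1/dₒ + 1/dᵢ this gives W = w·(dₒ − f)/f.
W = 11.06 mm × (28900 − 10) / 10 = 11.06 × 2889.0000 ≈ 31952.340 mm = 31.9523 m.

31.95 m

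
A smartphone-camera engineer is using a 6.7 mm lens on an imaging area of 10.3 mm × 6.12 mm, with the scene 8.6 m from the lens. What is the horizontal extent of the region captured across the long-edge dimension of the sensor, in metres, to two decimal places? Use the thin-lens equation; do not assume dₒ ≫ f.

13.21 m

dₒ: 8.6 m = 8600 mm.
Similar triangles through the lens centre give W/dₒ = w/dᵢ; with 1/f = 1/dₒ + 1/dᵢ this gives W = w·(dₒ − f)/f.
W = 10.3 mm × (8600 − 6.7) / 6.7 = 10.3 × 1282.5821 ≈ 13210.596 mm = 13.2106 m.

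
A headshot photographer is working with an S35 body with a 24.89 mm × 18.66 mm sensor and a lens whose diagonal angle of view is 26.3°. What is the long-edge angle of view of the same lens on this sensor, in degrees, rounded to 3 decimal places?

Sensor diagonal = √(24.89² + 18.66²) = √967.7077 ≈ 31.1080 mm.
From the diagonal AOV: f = 31.1080 / (2·tan(13.15°)) = 31.1080 / 0.46725 ≈ 66.5761 mm.
Long-edge AOV = 2·arctan(24.89 / (2 × 66.5761)) = 2·arctan(0.18693) ≈ 21.1761°.

21.176°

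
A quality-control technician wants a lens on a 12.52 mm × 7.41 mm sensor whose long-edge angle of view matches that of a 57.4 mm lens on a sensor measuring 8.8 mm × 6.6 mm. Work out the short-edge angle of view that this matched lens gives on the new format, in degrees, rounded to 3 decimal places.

5.195°

Equal long-edge AOV ⇒ f₂ = f₁ · 12.52/8.8 = 57.4 × 1.42273 ≈ 81.6645 mm.
Short-edge AOV on the new format = 2·arctan(7.41 / (2 × 81.6645)) = 2·arctan(0.04537) ≈ 5.1953°.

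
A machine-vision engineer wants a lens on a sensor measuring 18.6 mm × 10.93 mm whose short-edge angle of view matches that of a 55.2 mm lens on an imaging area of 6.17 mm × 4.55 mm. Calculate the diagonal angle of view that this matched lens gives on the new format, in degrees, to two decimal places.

Equal short-edge AOV ⇒ f₂ = f₁ · 10.93/4.55 = 55.2 × 2.40220 ≈ 132.6013 mm.
Sensor diagonal = √(18.6² + 10.93²) = √465.4249 ≈ 21.5737 mm.
Diagonal AOV on the new format = 2·arctan(21.5737 / (2 × 132.6013)) = 2·arctan(0.08135) ≈ 9.3013°.

9.30°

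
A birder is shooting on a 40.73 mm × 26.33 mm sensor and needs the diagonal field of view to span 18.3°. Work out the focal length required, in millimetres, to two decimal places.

150.55 mm

Sensor diagonal = √(40.73² + 26.33²) = √2352.2018 ≈ 48.4995 mm.
From α = 2·arctan(d/2f) we get f = d / (2·tan(α/2)).
With d = 48.4995 mm and α/2 = 9.15°, tan(α/2) ≈ 0.16107, so f ≈ 48.4995 / 0.32214 ≈ 150.5548 mm.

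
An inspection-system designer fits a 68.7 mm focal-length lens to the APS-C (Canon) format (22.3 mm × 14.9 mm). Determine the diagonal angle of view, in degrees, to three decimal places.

Sensor diagonal = √(22.3² + 14.9²) = √719.3000 ≈ 26.8198 mm.
Angle of view α = 2·arctan(d/2f) with d = 26.8198 mm and f = 68.7 mm.
d/2f = 0.19519; arctan(0.19519) ≈ 11.0450°, so α ≈ 22.0899°.

22.090°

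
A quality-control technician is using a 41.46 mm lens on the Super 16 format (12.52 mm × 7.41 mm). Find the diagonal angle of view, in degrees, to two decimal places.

19.90°

Sensor diagonal = √(12.52² + 7.41²) = √211.6585 ≈ 14.5485 mm.
Angle of view α = 2·arctan(d/2f) with d = 14.5485 mm and f = 41.46 mm.
d/2f = 0.17545; arctan(0.17545) ≈ 9.9514°, so α ≈ 19.9028°.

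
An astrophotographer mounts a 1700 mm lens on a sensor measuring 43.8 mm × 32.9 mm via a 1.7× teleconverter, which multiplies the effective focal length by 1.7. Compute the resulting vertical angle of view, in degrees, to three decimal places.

Effective focal length f = 1700 × 1.7 = 2890 mm.
α = 2·arctan(32.9 / (2 × 2890)) = 2·arctan(0.00569) ≈ 0.6523°.

0.652°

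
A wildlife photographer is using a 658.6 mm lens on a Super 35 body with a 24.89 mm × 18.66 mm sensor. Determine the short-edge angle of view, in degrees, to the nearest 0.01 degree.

1.62°

Angle of view α = 2·arctan(h/2f) with h = 18.66 mm and f = 658.6 mm.
h/2f = 0.01417; arctan(0.01417) ≈ 0.8116°, so α ≈ 1.6232°.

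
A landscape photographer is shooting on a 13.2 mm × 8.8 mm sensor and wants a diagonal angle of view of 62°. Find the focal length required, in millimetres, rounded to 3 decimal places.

13.201 mm

Sensor diagonal = √(13.2² + 8.8²) = √251.6800 ≈ 15.8644 mm.
From α = 2·arctan(d/2f) we get f = d / (2·tan(α/2)).
With d = 15.8644 mm and α/2 = 31°, tan(α/2) ≈ 0.60086, so f ≈ 15.8644 / 1.20172 ≈ 13.2014 mm.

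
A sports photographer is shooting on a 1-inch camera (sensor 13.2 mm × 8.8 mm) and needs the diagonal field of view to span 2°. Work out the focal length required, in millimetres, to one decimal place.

Sensor diagonal = √(13.2² + 8.8²) = √251.6800 ≈ 15.8644 mm.
From α = 2·arctan(d/2f) we get f = d / (2·tan(α/2)).
With d = 15.8644 mm and α/2 = 1°, tan(α/2) ≈ 0.01746, so f ≈ 15.8644 / 0.03491 ≈ 454.4362 mm.

454.4 mm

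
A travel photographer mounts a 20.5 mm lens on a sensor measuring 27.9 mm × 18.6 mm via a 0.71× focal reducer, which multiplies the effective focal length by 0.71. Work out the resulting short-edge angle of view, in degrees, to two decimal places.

Effective focal length f = 20.5 × 0.71 = 14.555 mm.
α = 2·arctan(18.6 / (2 × 14.555)) = 2·arctan(0.63896) ≈ 65.1535°.

65.15°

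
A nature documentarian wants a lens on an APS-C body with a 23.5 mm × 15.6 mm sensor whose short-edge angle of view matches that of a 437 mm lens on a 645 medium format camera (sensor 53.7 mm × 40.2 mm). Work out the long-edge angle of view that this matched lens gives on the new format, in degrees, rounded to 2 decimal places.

7.93°

Equal short-edge AOV ⇒ f₂ = f₁ · 15.6/40.2 = 437 × 0.38806 ≈ 169.5821 mm.
Long-edge AOV on the new format = 2·arctan(23.5 / (2 × 169.5821)) = 2·arctan(0.06929) ≈ 7.9271°.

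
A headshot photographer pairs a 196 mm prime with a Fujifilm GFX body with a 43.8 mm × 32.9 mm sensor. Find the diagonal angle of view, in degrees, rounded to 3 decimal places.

Sensor diagonal = √(43.8² + 32.9²) = √3000.8500 ≈ 54.7800 mm.
Angle of view α = 2·arctan(d/2f) with d = 54.7800 mm and f = 196 mm.
d/2f = 0.13974; arctan(0.13974) ≈ 7.9553°, so α ≈ 15.9106°.

15.911°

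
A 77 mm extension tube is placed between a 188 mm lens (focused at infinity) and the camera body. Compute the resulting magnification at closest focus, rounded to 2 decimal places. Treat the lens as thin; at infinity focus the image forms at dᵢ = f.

0.41×

The tube moves the image plane from f to f + e, so dᵢ = 188 + 77 = 265 mm. Focus is achieved when 1/f = 1/dₒ + 1/dᵢ, giving dₒ = 1/(1/f − 1/(f+e)).
Magnification m = dᵢ/dₒ = (f+e)·(1/f − 1/(f+e)) = e/f = 77/188 ≈ 0.4096.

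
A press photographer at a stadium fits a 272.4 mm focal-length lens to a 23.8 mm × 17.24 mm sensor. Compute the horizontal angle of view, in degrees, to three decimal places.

Angle of view α = 2·arctan(w/2f) with w = 23.8 mm and f = 272.4 mm.
w/2f = 0.04369; arctan(0.04369) ≈ 2.5014°, so α ≈ 5.0028°.

5.003°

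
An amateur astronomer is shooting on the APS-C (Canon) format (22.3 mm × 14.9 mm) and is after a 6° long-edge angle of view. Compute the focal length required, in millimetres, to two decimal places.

212.75 mm

From α = 2·arctan(w/2f) we get f = w / (2·tan(α/2)).
With w = 22.3 mm and α/2 = 3°, tan(α/2) ≈ 0.05241, so f ≈ 22.3 / 0.10482 ≈ 212.7547 mm.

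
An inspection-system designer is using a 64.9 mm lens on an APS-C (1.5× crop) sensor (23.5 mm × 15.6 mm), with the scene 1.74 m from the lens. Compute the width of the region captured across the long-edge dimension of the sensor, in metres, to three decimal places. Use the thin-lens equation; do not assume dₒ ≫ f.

0.607 m

dₒ: 1.74 m = 1740 mm.
Similar triangles through the lens centre give W/dₒ = w/dᵢ; with 1/f = 1/dₒ + 1/dᵢ this gives W = w·(dₒ − f)/f.
W = 23.5 mm × (1740 − 64.9) / 64.9 = 23.5 × 25.8105 ≈ 606.546 mm = 0.606546 m.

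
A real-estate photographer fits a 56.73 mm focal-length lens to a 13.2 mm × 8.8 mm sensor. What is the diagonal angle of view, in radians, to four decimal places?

Sensor diagonal = √(13.2² + 8.8²) = √251.6800 ≈ 15.8644 mm.
Angle of view α = 2·arctan(d/2f) with d = 15.8644 mm and f = 56.73 mm.
d/2f = 0.13982; arctan(0.13982) ≈ 0.1389 rad, so α ≈ 0.2778 rad.

0.2778 rad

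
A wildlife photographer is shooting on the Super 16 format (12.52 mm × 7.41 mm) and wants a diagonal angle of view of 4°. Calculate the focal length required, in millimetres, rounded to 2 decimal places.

208.31 mm

Sensor diagonal = √(12.52² + 7.41²) = √211.6585 ≈ 14.5485 mm.
From α = 2·arctan(d/2f) we get f = d / (2·tan(α/2)).
With d = 14.5485 mm and α/2 = 2°, tan(α/2) ≈ 0.03492, so f ≈ 14.5485 / 0.06984 ≈ 208.3071 mm.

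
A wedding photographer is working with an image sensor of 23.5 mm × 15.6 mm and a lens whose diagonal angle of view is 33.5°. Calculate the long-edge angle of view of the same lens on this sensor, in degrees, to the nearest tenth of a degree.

28.2°

Sensor diagonal = √(23.5² + 15.6²) = √795.6100 ≈ 28.2066 mm.
From the diagonal AOV: f = 28.2066 / (2·tan(16.75°)) = 28.2066 / 0.60193 ≈ 46.8601 mm.
Long-edge AOV = 2·arctan(23.5 / (2 × 46.8601)) = 2·arctan(0.25075) ≈ 28.1530°.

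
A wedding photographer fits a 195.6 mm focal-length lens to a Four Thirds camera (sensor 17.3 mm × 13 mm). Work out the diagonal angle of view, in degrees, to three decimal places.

Sensor diagonal = √(17.3² + 13²) = √468.2900 ≈ 21.6400 mm.
Angle of view α = 2·arctan(d/2f) with d = 21.6400 mm and f = 195.6 mm.
d/2f = 0.05532; arctan(0.05532) ≈ 3.1662°, so α ≈ 6.3324°.

6.332°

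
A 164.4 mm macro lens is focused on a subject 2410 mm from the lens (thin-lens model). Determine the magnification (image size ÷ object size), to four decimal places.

0.0732×

Thin lens: 1/f = 1/dₒ + 1/dᵢ → 1/dᵢ = 1/164.4 − 1/2410 = 0.0056678 mm⁻¹, so dᵢ ≈ 176.4357 mm.
Magnification m = dᵢ/dₒ = 176.4357/2410 ≈ 0.07321.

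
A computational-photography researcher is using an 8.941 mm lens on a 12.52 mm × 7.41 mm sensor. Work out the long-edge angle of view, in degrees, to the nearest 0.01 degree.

70.00°

Angle of view α = 2·arctan(w/2f) with w = 12.52 mm and f = 8.941 mm.
w/2f = 0.70015; arctan(0.70015) ≈ 34.9976°, so α ≈ 69.9952°.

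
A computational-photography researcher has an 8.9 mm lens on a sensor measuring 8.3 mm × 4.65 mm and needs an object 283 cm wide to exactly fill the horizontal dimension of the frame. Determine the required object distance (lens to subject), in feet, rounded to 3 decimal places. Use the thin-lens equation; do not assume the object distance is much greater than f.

W: 283 cm = 2830 mm.
Magnification m = w/W = dᵢ/dₒ; combined with 1/f = 1/dₒ + 1/dᵢ this gives dₒ = f·(1 + W/w).
dₒ = 8.9 mm × (1 + 2830/8.3) = 8.9 × 341.9639 ≈ 3043.478 mm = 3043.478/304.8 ft = 9.98517 ft.

9.985 ft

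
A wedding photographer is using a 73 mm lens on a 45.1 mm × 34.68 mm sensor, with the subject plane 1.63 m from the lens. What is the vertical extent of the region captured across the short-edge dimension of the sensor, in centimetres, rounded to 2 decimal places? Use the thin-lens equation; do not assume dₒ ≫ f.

dₒ: 1.63 m = 1630 mm.
Similar triangles through the lens centre give W/dₒ = h/dᵢ; with 1/f = 1/dₒ + 1/dᵢ this gives W = h·(dₒ − f)/f.
W = 34.68 mm × (1630 − 73) / 73 = 34.68 × 21.3288 ≈ 739.682 mm = 73.9682 cm.

73.97 cm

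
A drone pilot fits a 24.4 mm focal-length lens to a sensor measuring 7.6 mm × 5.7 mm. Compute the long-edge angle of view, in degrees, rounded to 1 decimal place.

Angle of view α = 2·arctan(w/2f) with w = 7.6 mm and f = 24.4 mm.
w/2f = 0.15574; arctan(0.15574) ≈ 8.8520°, so α ≈ 17.7040°.

17.7°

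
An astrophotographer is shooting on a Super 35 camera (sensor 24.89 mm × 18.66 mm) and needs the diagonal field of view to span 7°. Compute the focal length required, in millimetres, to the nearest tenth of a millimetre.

254.3 mm

Sensor diagonal = √(24.89² + 18.66²) = √967.7077 ≈ 31.1080 mm.
From α = 2·arctan(d/2f) we get f = d / (2·tan(α/2)).
With d = 31.1080 mm and α/2 = 3.5°, tan(α/2) ≈ 0.06116, so f ≈ 31.1080 / 0.12233 ≈ 254.3057 mm.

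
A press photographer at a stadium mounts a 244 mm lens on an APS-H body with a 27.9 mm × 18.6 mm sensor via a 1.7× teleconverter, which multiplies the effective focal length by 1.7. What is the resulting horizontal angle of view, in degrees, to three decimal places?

3.852°

Effective focal length f = 244 × 1.7 = 414.8 mm.
α = 2·arctan(27.9 / (2 × 414.8)) = 2·arctan(0.03363) ≈ 3.8523°.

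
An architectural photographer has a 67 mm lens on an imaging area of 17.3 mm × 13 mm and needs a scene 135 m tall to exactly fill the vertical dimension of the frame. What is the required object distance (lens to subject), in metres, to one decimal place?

W: 135 m = 135000 mm.
Magnification m = h/W = dᵢ/dₒ; combined with 1/f = 1/dₒ + 1/dᵢ this gives dₒ = f·(1 + W/h).
dₒ = 67 mm × (1 + 135000/13) = 67 × 10385.6154 ≈ 695836.231 mm = 695.836 m.

695.8 m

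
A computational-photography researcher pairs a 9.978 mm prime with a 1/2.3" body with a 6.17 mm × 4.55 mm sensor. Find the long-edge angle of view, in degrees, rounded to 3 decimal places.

34.361°

Angle of view α = 2·arctan(w/2f) with w = 6.17 mm and f = 9.978 mm.
w/2f = 0.30918; arctan(0.30918) ≈ 17.1806°, so α ≈ 34.3611°.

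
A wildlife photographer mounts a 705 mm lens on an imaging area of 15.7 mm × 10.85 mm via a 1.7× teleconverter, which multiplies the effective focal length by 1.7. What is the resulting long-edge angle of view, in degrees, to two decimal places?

Effective focal length f = 705 × 1.7 = 1198.5 mm.
α = 2·arctan(15.7 / (2 × 1198.5)) = 2·arctan(0.00655) ≈ 0.7505°.

0.75°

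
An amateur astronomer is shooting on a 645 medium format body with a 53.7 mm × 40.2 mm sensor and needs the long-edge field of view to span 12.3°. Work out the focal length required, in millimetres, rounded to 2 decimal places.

249.18 mm

From α = 2·arctan(w/2f) we get f = w / (2·tan(α/2)).
With w = 53.7 mm and α/2 = 6.15°, tan(α/2) ≈ 0.10775, so f ≈ 53.7 / 0.21550 ≈ 249.1836 mm.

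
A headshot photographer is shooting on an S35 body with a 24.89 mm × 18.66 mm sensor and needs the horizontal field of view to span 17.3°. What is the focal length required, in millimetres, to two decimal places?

81.81 mm

From α = 2·arctan(w/2f) we get f = w / (2·tan(α/2)).
With w = 24.89 mm and α/2 = 8.65°, tan(α/2) ≈ 0.15213, so f ≈ 24.89 / 0.30426 ≈ 81.8058 mm.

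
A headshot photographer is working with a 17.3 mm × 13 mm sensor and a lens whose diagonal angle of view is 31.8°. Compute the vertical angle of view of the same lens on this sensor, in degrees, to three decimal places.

19.421°

Sensor diagonal = √(17.3² + 13²) = √468.2900 ≈ 21.6400 mm.
From the diagonal AOV: f = 21.6400 / (2·tan(15.9°)) = 21.6400 / 0.56971 ≈ 37.9839 mm.
Vertical AOV = 2·arctan(13 / (2 × 37.9839)) = 2·arctan(0.17113) ≈ 19.4214°.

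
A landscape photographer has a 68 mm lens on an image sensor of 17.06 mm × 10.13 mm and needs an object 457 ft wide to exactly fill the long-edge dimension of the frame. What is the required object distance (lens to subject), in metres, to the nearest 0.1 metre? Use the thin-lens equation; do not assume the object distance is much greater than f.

555.3 m

W: 457 ft × 304.8 mm/ft = 139293.60 mm.
Magnification m = w/W = dᵢ/dₒ; combined with 1/f = 1/dₒ + 1/dᵢ this gives dₒ = f·(1 + W/w).
dₒ = 68 mm × (1 + 139294/17.06) = 68 × 8165.9235 ≈ 555282.801 mm = 555.283 m.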